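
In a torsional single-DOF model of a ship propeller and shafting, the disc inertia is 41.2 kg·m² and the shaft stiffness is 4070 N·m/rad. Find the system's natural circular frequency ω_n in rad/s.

9.94 rad/s

ω_n = √(k_t/J) = √(4070/41.2) = √98.79 = 9.939 rad/s.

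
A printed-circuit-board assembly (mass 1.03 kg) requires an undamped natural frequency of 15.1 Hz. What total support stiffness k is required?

9270 N/m

ω_n = 2πf_n = 2π × 15.1 = 94.88 rad/s.
k = m·ω_n² = 1.03 × 94.88² = 1.03 × 9001 = 9272 N/m.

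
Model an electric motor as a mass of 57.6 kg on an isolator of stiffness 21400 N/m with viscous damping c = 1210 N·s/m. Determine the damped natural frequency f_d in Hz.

ω_n = √(k/m) = √(21400/57.6) = 19.28 rad/s.
Critical damping c_c = 2√(k·m) = 2√(21400 × 57.6) = 2220 N·s/m, so ζ = c/c_c = 1210/2220 = 0.5449.
ω_d = ω_n√(1 − ζ²) = 19.28 × √(1 − 0.297) = 16.16 rad/s.
f_d = ω_d/(2π) = 2.572 Hz.

2.57 Hz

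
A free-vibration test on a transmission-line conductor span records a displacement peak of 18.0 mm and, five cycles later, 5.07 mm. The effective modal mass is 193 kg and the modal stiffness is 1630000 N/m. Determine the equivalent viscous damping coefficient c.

Logarithmic decrement δ = (1/n)·ln(x₀/x_n) = (1/5)·ln(18.0/5.07) = (1/5)·ln(3.550) = 0.2534.
ζ = δ/√(4π² + δ²) = 0.2534/√(39.48 + 0.0642) = 0.2534/6.288 = 0.04030.
c = ζ · 2√(km) = 0.04030 × 2√(1630000 × 193) = 0.04030 × 35470 = 1430 N·s/m.

1430 N·s/m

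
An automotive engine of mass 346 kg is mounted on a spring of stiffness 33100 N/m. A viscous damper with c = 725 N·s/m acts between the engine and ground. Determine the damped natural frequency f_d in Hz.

ω_n = √(k/m) = √(33100/346) = 9.781 rad/s.
Critical damping c_c = 2√(k·m) = 2√(33100 × 346) = 6768 N·s/m, so ζ = c/c_c = 725/6768 = 0.1071.
ω_d = ω_n√(1 − ζ²) = 9.781 × √(1 − 0.0115) = 9.725 rad/s.
f_d = ω_d/(2π) = 1.548 Hz.

1.55 Hz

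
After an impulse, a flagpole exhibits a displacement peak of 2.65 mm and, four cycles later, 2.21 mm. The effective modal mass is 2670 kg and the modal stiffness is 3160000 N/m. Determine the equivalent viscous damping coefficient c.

1330 N·s/m

Logarithmic decrement δ = (1/n)·ln(x₀/x_n) = (1/4)·ln(2.65/2.21) = (1/4)·ln(1.199) = 0.04539.
ζ = δ/√(4π² + δ²) = 0.04539/√(39.48 + 0.00206) = 0.04539/6.283 = 0.007224.
c = ζ · 2√(km) = 0.007224 × 2√(3160000 × 2670) = 0.007224 × 183700 = 1327 N·s/m.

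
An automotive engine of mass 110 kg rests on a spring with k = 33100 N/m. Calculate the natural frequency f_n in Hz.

2.76 Hz

ω_n = √(k/m) = √(33100/110) = √300.9 = 17.35 rad/s.
f_n = ω_n/(2π) = 17.35/6.283 = 2.761 Hz.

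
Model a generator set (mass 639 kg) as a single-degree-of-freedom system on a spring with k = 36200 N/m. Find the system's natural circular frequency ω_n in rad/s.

7.53 rad/s

ω_n = √(k/m) = √(36200/639) = √56.65 = 7.527 rad/s.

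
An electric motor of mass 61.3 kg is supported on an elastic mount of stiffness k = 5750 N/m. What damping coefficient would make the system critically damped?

c_c = 2√(k·m) = 2√(5750 × 61.3) = 2 × 593.7 = 1187 N·s/m.

1190 N·s/m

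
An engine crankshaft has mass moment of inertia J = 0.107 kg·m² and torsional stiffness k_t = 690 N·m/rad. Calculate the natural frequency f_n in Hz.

ω_n = √(k_t/J) = √(690/0.107) = √6449 = 80.30 rad/s.
f_n = ω_n/(2π) = 80.30/6.283 = 12.78 Hz.

12.8 Hz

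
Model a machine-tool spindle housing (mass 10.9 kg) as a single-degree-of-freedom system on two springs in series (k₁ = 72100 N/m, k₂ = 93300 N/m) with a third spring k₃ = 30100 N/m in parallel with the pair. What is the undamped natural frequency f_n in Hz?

Series pair: k_s = k₁k₂/(k₁+k₂) = (72100)(93300)/(72100 + 93300) = 40670 N/m. In parallel with k₃: k_eq = 40670 + 30100 = 70770 N/m.
ω_n = √(k_eq/m) = √(70770/10.9) = √6493 = 80.58 rad/s.
f_n = ω_n/(2π) = 80.58/6.283 = 12.82 Hz.

12.8 Hz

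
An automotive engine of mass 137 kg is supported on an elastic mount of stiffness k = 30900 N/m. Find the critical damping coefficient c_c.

4110 N·s/m

c_c = 2√(k·m) = 2√(30900 × 137) = 2 × 2057 = 4115 N·s/m.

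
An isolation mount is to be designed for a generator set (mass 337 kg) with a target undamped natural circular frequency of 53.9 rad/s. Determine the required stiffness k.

k = m·ω_n² = 337 × 53.90² = 337 × 2905 = 979100 N/m.

979000 N/m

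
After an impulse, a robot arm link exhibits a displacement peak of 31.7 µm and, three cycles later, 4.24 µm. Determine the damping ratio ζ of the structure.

0.106

Logarithmic decrement δ = (1/n)·ln(x₀/x_n) = (1/3)·ln(31.7/4.24) = (1/3)·ln(7.476) = 0.6706.
ζ = δ/√(4π² + δ²) = 0.6706/√(39.48 + 0.450) = 0.6706/6.319 = 0.1061.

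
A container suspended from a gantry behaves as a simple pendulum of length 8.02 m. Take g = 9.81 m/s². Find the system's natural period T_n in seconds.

5.68 s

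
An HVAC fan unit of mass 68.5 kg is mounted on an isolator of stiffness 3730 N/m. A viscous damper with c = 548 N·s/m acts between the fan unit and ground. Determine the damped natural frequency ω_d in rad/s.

6.20 rad/s

ω_n = √(k/m) = √(3730/68.5) = 7.379 rad/s.
Critical damping c_c = 2√(k·m) = 2√(3730 × 68.5) = 1011 N·s/m, so ζ = c/c_c = 548/1011 = 0.5421.
ω_d = ω_n√(1 − ζ²) = 7.379 × √(1 − 0.294) = 6.201 rad/s.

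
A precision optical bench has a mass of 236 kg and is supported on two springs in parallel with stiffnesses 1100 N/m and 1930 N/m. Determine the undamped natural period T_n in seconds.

1.75 s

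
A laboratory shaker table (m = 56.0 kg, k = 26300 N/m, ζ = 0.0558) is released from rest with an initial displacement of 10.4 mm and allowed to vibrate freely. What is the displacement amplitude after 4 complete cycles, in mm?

Logarithmic decrement δ = 2πζ/√(1 − ζ²) = 2π × 0.05580/√(1 − 0.00311) = 0.3511.
After n cycles, x_n/x₀ = e^(−nδ), so x_4 = 10.4 × e^(−4 × 0.3511) = 10.4 × 0.2455 = 2.553 mm.

2.55 mm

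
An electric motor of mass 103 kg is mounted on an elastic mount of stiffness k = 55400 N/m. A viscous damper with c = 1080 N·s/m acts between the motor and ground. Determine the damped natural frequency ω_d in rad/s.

ω_n = √(k/m) = √(55400/103) = 23.19 rad/s.
Critical damping c_c = 2√(k·m) = 2√(55400 × 103) = 4778 N·s/m, so ζ = c/c_c = 1080/4778 = 0.2261.
ω_d = ω_n√(1 − ζ²) = 23.19 × √(1 − 0.0511) = 22.59 rad/s.

22.6 rad/s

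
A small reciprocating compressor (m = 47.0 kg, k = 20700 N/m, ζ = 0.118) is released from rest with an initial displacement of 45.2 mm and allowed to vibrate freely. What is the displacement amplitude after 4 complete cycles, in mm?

2.28 mm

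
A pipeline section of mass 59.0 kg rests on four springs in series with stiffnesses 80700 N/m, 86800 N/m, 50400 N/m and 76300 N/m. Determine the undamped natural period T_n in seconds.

Series springs: 1/k_eq = 1/80700 + 1/86800 + 1/50400 + 1/76300 = 5.686×10^-5, so k_eq = 17590 N/m.
ω_n = √(k_eq/m) = √(17590/59.0) = √298.1 = 17.27 rad/s.
T_n = 2π/ω_n = 6.283/17.27 = 0.3639 s.

0.364 s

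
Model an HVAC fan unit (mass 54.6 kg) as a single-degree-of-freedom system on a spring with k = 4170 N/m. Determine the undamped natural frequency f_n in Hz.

ω_n = √(k/m) = √(4170/54.6) = √76.37 = 8.739 rad/s.
f_n = ω_n/(2π) = 8.739/6.283 = 1.391 Hz.

1.39 Hz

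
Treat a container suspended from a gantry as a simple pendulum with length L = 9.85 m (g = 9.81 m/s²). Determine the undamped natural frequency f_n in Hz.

For a simple pendulum ω_n = √(g/L) = √(9.81/9.85) = √0.9959 = 0.9980 rad/s.
f_n = ω_n/(2π) = 0.9980/6.283 = 0.1588 Hz.

0.159 Hz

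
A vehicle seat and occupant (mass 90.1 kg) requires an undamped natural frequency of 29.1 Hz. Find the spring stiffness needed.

3010000 N/m

ω_n = 2πf_n = 2π × 29.1 = 182.8 rad/s.
k = m·ω_n² = 90.1 × 182.8² = 90.1 × 33430 = 3012000 N/m.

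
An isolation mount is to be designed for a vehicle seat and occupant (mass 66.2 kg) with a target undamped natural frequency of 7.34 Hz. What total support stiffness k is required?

141000 N/m

ω_n = 2πf_n = 2π × 7.34 = 46.12 rad/s.
k = m·ω_n² = 66.2 × 46.12² = 66.2 × 2127 = 140800 N/m.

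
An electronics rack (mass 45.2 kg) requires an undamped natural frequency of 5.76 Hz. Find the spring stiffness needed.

59200 N/m

ω_n = 2πf_n = 2π × 5.76 = 36.19 rad/s.
k = m·ω_n² = 45.2 × 36.19² = 45.2 × 1310 = 59200 N/m.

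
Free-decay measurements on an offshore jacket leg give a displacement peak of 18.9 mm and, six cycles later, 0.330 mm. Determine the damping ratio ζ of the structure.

Logarithmic decrement δ = (1/n)·ln(x₀/x_n) = (1/6)·ln(18.9/0.330) = (1/6)·ln(57.27) = 0.6746.
ζ = δ/√(4π² + δ²) = 0.6746/√(39.48 + 0.455) = 0.6746/6.319 = 0.1068.

0.107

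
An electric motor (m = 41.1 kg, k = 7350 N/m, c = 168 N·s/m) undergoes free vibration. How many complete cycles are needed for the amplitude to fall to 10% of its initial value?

ζ = c/(2√(km)) = 168/(2√(7350 × 41.1)) = 168/1099 = 0.1528.
Logarithmic decrement δ = 2πζ/√(1 − ζ²) = 2π × 0.1528/√(1 − 0.0234) = 0.9717.
x_n/x₀ = e^(−nδ) ≤ 0.1; take ln: n ≥ ln(1/0.1)/δ = 2.303/0.9717 = 2.370.
So 3 complete cycles are required.

3 cycles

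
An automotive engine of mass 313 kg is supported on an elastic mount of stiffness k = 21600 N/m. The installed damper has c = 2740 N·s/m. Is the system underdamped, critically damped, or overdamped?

c_c = 2√(k·m) = 5200 N·s/m; ζ = c/c_c = 2740/5200 = 0.527.
Since ζ < 1 the system is underdamped.

underdamped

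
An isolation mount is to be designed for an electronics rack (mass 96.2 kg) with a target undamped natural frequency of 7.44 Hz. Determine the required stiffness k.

ω_n = 2πf_n = 2π × 7.44 = 46.75 rad/s.
k = m·ω_n² = 96.2 × 46.75² = 96.2 × 2185 = 210200 N/m.

210000 N/m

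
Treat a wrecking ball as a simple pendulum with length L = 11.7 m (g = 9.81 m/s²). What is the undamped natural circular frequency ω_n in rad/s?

0.916 rad/s

For a simple pendulum ω_n = √(g/L) = √(9.81/11.7) = √0.8385 = 0.9157 rad/s.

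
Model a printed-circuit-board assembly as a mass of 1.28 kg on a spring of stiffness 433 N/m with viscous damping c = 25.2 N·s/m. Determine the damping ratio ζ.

0.535

ω_n = √(k/m) = √(433.0/1.28) = 18.39 rad/s.
Critical damping c_c = 2√(k·m) = 2√(433.0 × 1.28) = 47.08 N·s/m, so ζ = c/c_c = 25.2/47.08 = 0.5352.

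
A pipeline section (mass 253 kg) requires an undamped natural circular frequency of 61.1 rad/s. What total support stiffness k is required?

945000 N/m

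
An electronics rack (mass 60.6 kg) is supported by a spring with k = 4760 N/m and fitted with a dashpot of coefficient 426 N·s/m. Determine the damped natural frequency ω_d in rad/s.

8.14 rad/s

ω_n = √(k/m) = √(4760/60.6) = 8.863 rad/s.
Critical damping c_c = 2√(k·m) = 2√(4760 × 60.6) = 1074 N·s/m, so ζ = c/c_c = 426/1074 = 0.3966.
ω_d = ω_n√(1 − ζ²) = 8.863 × √(1 − 0.157) = 8.136 rad/s.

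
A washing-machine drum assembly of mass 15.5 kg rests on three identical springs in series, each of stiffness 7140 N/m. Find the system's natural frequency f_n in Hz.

Series springs: 1/k_eq = 3/7140, so k_eq = 7140/3 = 2380 N/m.
ω_n = √(k_eq/m) = √(2380/15.5) = √153.5 = 12.39 rad/s.
f_n = ω_n/(2π) = 12.39/6.283 = 1.972 Hz.

1.97 Hz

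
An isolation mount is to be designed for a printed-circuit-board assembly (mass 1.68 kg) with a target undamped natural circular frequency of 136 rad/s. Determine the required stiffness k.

31100 N/m

k = m·ω_n² = 1.68 × 136.0² = 1.68 × 18500 = 31070 N/m.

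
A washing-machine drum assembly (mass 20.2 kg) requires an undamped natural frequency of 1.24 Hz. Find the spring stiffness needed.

1230 N/m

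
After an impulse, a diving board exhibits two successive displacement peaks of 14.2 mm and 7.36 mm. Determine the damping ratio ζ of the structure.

Logarithmic decrement δ = (1/n)·ln(x₀/x_n) = (1/1)·ln(14.2/7.36) = (1/1)·ln(1.929) = 0.6572.
ζ = δ/√(4π² + δ²) = 0.6572/√(39.48 + 0.432) = 0.6572/6.317 = 0.1040.

0.104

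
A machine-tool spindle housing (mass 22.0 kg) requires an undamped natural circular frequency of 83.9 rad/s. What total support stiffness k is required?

155000 N/m

k = m·ω_n² = 22.0 × 83.90² = 22.0 × 7039 = 154900 N/m.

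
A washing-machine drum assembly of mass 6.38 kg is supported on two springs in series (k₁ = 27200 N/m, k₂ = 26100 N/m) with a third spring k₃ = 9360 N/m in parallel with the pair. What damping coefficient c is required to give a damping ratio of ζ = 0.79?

601 N·s/m

Series pair: k_s = k₁k₂/(k₁+k₂) = (27200)(26100)/(27200 + 26100) = 13320 N/m. In parallel with k₃: k_eq = 13320 + 9360 = 22680 N/m.
c_c = 2√(k_eq·m) = 2√(22680 × 6.38) = 760.8 N·s/m.
c = ζ·c_c = 0.79 × 760.8 = 601.0 N·s/m.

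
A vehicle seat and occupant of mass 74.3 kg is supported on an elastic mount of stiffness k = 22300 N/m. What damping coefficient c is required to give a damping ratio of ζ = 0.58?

c_c = 2√(k·m) = 2√(22300 × 74.3) = 2574 N·s/m.
c = ζ·c_c = 0.58 × 2574 = 1493 N·s/m.

1490 N·s/m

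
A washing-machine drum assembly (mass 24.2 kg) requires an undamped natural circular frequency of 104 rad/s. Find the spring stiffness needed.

k = m·ω_n² = 24.2 × 104.0² = 24.2 × 10820 = 261700 N/m.

262000 N/m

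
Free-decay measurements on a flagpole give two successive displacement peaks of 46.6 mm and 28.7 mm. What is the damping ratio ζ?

0.0769

Logarithmic decrement δ = (1/n)·ln(x₀/x_n) = (1/1)·ln(46.6/28.7) = (1/1)·ln(1.624) = 0.4847.
ζ = δ/√(4π² + δ²) = 0.4847/√(39.48 + 0.235) = 0.4847/6.302 = 0.07691.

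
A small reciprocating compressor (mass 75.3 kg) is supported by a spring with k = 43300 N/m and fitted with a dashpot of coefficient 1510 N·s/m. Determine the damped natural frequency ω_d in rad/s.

21.8 rad/s

ω_n = √(k/m) = √(43300/75.3) = 23.98 rad/s.
Critical damping c_c = 2√(k·m) = 2√(43300 × 75.3) = 3611 N·s/m, so ζ = c/c_c = 1510/3611 = 0.4181.
ω_d = ω_n√(1 − ζ²) = 23.98 × √(1 − 0.175) = 21.78 rad/s.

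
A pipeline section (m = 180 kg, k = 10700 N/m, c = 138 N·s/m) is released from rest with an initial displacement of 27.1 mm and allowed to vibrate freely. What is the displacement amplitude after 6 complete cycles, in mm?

4.15 mm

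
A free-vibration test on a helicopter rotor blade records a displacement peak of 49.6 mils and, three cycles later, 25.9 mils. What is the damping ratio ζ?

0.0344

Logarithmic decrement δ = (1/n)·ln(x₀/x_n) = (1/3)·ln(49.6/25.9) = (1/3)·ln(1.915) = 0.2166.
ζ = δ/√(4π² + δ²) = 0.2166/√(39.48 + 0.0469) = 0.2166/6.287 = 0.03445.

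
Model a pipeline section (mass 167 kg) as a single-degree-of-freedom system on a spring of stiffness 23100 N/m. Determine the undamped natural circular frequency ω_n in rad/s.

11.8 rad/s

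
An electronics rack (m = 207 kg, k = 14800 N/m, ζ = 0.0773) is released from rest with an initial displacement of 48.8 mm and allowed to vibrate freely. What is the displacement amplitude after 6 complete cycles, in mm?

Logarithmic decrement δ = 2πζ/√(1 − ζ²) = 2π × 0.07730/√(1 − 0.00598) = 0.4871.
After n cycles, x_n/x₀ = e^(−nδ), so x_6 = 48.8 × e^(−6 × 0.4871) = 48.8 × 0.05378 = 2.624 mm.

2.62 mm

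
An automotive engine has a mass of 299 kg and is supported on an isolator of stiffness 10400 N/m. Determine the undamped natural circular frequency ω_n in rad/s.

5.90 rad/s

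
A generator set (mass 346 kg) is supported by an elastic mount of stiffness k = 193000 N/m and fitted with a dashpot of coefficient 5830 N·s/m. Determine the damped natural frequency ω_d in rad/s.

22.1 rad/s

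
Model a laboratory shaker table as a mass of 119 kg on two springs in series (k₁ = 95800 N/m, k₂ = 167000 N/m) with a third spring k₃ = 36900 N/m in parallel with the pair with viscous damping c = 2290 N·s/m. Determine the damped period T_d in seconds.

Series pair: k_s = k₁k₂/(k₁+k₂) = (95800)(167000)/(95800 + 167000) = 60880 N/m. In parallel with k₃: k_eq = 60880 + 36900 = 97780 N/m.
ω_n = √(k_eq/m) = √(97780/119) = 28.66 rad/s.
Critical damping c_c = 2√(k_eq·m) = 2√(97780 × 119) = 6822 N·s/m, so ζ = c/c_c = 2290/6822 = 0.3357.
ω_d = ω_n√(1 − ζ²) = 28.66 × √(1 − 0.113) = 27.00 rad/s.
T_d = 2π/ω_d = 0.2327 s.

0.233 s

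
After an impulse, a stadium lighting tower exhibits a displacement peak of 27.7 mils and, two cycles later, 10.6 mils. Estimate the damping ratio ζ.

0.0762

Logarithmic decrement δ = (1/n)·ln(x₀/x_n) = (1/2)·ln(27.7/10.6) = (1/2)·ln(2.613) = 0.4803.
ζ = δ/√(4π² + δ²) = 0.4803/√(39.48 + 0.231) = 0.4803/6.302 = 0.07622.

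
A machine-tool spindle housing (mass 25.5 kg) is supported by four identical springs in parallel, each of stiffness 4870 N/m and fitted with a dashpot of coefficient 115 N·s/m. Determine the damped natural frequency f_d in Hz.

4.38 Hz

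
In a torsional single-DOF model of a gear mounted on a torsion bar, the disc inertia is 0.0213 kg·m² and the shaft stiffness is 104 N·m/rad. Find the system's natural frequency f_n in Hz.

ω_n = √(k_t/J) = √(104/0.0213) = √4883 = 69.88 rad/s.
f_n = ω_n/(2π) = 69.88/6.283 = 11.12 Hz.

11.1 Hz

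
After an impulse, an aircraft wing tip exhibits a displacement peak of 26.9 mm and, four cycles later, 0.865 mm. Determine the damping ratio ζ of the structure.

0.135

Logarithmic decrement δ = (1/n)·ln(x₀/x_n) = (1/4)·ln(26.9/0.865) = (1/4)·ln(31.10) = 0.8593.
ζ = δ/√(4π² + δ²) = 0.8593/√(39.48 + 0.738) = 0.8593/6.342 = 0.1355.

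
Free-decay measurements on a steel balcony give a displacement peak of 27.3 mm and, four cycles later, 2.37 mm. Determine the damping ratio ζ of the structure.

Logarithmic decrement δ = (1/n)·ln(x₀/x_n) = (1/4)·ln(27.3/2.37) = (1/4)·ln(11.52) = 0.6110.
ζ = δ/√(4π² + δ²) = 0.6110/√(39.48 + 0.373) = 0.6110/6.313 = 0.09679.

0.0968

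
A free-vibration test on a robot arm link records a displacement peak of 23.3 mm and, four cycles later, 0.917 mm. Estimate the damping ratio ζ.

0.128

Logarithmic decrement δ = (1/n)·ln(x₀/x_n) = (1/4)·ln(23.3/0.917) = (1/4)·ln(25.41) = 0.8088.
ζ = δ/√(4π² + δ²) = 0.8088/√(39.48 + 0.654) = 0.8088/6.335 = 0.1277.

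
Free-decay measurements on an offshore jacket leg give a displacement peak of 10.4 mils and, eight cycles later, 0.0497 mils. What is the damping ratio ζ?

0.106

Logarithmic decrement δ = (1/n)·ln(x₀/x_n) = (1/8)·ln(10.4/0.0497) = (1/8)·ln(209.3) = 0.6679.
ζ = δ/√(4π² + δ²) = 0.6679/√(39.48 + 0.446) = 0.6679/6.319 = 0.1057.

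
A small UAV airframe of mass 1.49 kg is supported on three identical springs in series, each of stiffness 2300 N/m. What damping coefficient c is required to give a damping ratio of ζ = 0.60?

40.6 N·s/m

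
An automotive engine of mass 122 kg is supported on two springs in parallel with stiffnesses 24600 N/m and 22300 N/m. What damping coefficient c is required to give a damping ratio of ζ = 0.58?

2770 N·s/m

Parallel springs add: k_eq = 24600 + 22300 = 46900 N/m.
c_c = 2√(k_eq·m) = 2√(46900 × 122) = 4784 N·s/m.
c = ζ·c_c = 0.58 × 4784 = 2775 N·s/m.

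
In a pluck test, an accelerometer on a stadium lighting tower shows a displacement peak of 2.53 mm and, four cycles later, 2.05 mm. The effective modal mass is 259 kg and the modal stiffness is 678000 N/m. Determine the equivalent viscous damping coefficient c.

Logarithmic decrement δ = (1/n)·ln(x₀/x_n) = (1/4)·ln(2.53/2.05) = (1/4)·ln(1.234) = 0.05259.
ζ = δ/√(4π² + δ²) = 0.05259/√(39.48 + 0.00277) = 0.05259/6.283 = 0.008370.
c = ζ · 2√(km) = 0.008370 × 2√(678000 × 259) = 0.008370 × 26500 = 221.8 N·s/m.

222 N·s/m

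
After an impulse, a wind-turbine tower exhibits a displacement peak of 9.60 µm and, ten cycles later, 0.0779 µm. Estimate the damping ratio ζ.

Logarithmic decrement δ = (1/n)·ln(x₀/x_n) = (1/10)·ln(9.60/0.0779) = (1/10)·ln(123.2) = 0.4814.
ζ = δ/√(4π² + δ²) = 0.4814/√(39.48 + 0.232) = 0.4814/6.302 = 0.07639.

0.0764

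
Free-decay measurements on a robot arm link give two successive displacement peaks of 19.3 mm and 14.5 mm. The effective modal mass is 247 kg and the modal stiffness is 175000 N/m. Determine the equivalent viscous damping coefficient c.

598 N·s/m

Logarithmic decrement δ = (1/n)·ln(x₀/x_n) = (1/1)·ln(19.3/14.5) = (1/1)·ln(1.331) = 0.2860.
ζ = δ/√(4π² + δ²) = 0.2860/√(39.48 + 0.0818) = 0.2860/6.290 = 0.04546.
c = ζ · 2√(km) = 0.04546 × 2√(175000 × 247) = 0.04546 × 13150 = 597.8 N·s/m.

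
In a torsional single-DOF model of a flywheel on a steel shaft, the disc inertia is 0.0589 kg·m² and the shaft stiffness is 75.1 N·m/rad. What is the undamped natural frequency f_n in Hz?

ω_n = √(k_t/J) = √(75.1/0.0589) = √1275 = 35.71 rad/s.
f_n = ω_n/(2π) = 35.71/6.283 = 5.683 Hz.

5.68 Hz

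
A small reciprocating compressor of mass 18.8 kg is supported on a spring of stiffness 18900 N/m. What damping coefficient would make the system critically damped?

1190 N·s/m

c_c = 2√(k·m) = 2√(18900 × 18.8) = 2 × 596.1 = 1192 N·s/m.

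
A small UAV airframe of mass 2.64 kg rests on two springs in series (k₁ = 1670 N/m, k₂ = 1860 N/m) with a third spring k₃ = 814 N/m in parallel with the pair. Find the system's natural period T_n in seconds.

0.248 s

Series pair: k_s = k₁k₂/(k₁+k₂) = (1670)(1860)/(1670 + 1860) = 879.9 N/m. In parallel with k₃: k_eq = 879.9 + 814 = 1694 N/m.
ω_n = √(k_eq/m) = √(1694/2.64) = √641.6 = 25.33 rad/s.
T_n = 2π/ω_n = 6.283/25.33 = 0.2480 s.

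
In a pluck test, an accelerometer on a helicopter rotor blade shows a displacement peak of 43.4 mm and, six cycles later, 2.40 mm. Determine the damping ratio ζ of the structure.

Logarithmic decrement δ = (1/n)·ln(x₀/x_n) = (1/6)·ln(43.4/2.40) = (1/6)·ln(18.08) = 0.4825.
ζ = δ/√(4π² + δ²) = 0.4825/√(39.48 + 0.233) = 0.4825/6.302 = 0.07657.

0.0766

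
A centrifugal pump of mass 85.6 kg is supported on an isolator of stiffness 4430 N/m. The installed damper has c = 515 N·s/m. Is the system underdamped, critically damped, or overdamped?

underdamped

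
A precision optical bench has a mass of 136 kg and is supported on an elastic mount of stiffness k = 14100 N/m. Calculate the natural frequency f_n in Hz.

ω_n = √(k/m) = √(14100/136) = √103.7 = 10.18 rad/s.
f_n = ω_n/(2π) = 10.18/6.283 = 1.621 Hz.

1.62 Hz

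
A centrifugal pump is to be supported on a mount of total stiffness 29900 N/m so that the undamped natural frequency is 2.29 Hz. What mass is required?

144 kg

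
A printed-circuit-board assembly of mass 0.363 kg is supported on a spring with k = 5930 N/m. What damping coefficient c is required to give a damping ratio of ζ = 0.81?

75.2 N·s/m

c_c = 2√(k·m) = 2√(5930 × 0.363) = 92.79 N·s/m.
c = ζ·c_c = 0.81 × 92.79 = 75.16 N·s/m.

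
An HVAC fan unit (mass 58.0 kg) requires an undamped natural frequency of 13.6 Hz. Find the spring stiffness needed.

424000 N/m

ω_n = 2πf_n = 2π × 13.6 = 85.45 rad/s.
k = m·ω_n² = 58.0 × 85.45² = 58.0 × 7302 = 423500 N/m.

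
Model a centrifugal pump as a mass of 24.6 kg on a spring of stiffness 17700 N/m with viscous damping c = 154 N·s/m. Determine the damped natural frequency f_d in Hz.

4.24 Hz

ω_n = √(k/m) = √(17700/24.6) = 26.82 rad/s.
Critical damping c_c = 2√(k·m) = 2√(17700 × 24.6) = 1320 N·s/m, so ζ = c/c_c = 154/1320 = 0.1167.
ω_d = ω_n√(1 − ζ²) = 26.82 × √(1 − 0.0136) = 26.64 rad/s.
f_d = ω_d/(2π) = 4.240 Hz.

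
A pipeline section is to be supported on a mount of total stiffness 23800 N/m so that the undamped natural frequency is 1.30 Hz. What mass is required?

ω_n = 2πf_n = 2π × 1.30 = 8.168 rad/s.
m = k/ω_n² = 23800/8.168² = 23800/66.72 = 356.7 kg.

357 kg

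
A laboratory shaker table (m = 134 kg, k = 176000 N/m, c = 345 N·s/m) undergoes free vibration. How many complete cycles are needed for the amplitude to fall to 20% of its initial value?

8 cycles

ζ = c/(2√(km)) = 345/(2√(176000 × 134)) = 345/9713 = 0.03552.
Logarithmic decrement δ = 2πζ/√(1 − ζ²) = 2π × 0.03552/√(1 − 0.00126) = 0.2233.
x_n/x₀ = e^(−nδ) ≤ 0.2; take ln: n ≥ ln(1/0.2)/δ = 1.609/0.2233 = 7.207.
So 8 complete cycles are required.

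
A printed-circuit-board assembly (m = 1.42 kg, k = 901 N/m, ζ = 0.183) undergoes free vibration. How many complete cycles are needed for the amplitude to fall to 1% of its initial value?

4 cycles

Logarithmic decrement δ = 2πζ/√(1 − ζ²) = 2π × 0.1830/√(1 − 0.0335) = 1.170.
x_n/x₀ = e^(−nδ) ≤ 0.01; take ln: n ≥ ln(1/0.01)/δ = 4.605/1.170 = 3.937.
So 4 complete cycles are required.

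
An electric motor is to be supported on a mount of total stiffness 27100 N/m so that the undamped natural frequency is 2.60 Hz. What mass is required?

102 kg

ω_n = 2πf_n = 2π × 2.60 = 16.34 rad/s.
m = k/ω_n² = 27100/16.34² = 27100/266.9 = 101.5 kg.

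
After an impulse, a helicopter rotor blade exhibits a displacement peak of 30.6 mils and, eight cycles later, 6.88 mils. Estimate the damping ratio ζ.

0.0297

Logarithmic decrement δ = (1/n)·ln(x₀/x_n) = (1/8)·ln(30.6/6.88) = (1/8)·ln(4.448) = 0.1865.
ζ = δ/√(4π² + δ²) = 0.1865/√(39.48 + 0.0348) = 0.1865/6.286 = 0.02968.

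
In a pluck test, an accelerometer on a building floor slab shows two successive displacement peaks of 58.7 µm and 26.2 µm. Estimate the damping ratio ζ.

0.127

Logarithmic decrement δ = (1/n)·ln(x₀/x_n) = (1/1)·ln(58.7/26.2) = (1/1)·ln(2.240) = 0.8067.
ζ = δ/√(4π² + δ²) = 0.8067/√(39.48 + 0.651) = 0.8067/6.335 = 0.1273.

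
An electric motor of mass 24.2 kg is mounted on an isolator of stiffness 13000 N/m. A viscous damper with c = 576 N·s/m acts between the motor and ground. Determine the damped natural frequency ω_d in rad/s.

ω_n = √(k/m) = √(13000/24.2) = 23.18 rad/s.
Critical damping c_c = 2√(k·m) = 2√(13000 × 24.2) = 1122 N·s/m, so ζ = c/c_c = 576/1122 = 0.5135.
ω_d = ω_n√(1 − ζ²) = 23.18 × √(1 − 0.264) = 19.89 rad/s.

19.9 rad/s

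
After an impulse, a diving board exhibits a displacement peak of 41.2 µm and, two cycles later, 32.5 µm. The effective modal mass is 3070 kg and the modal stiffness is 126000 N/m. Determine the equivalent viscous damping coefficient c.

742 N·s/m

Logarithmic decrement δ = (1/n)·ln(x₀/x_n) = (1/2)·ln(41.2/32.5) = (1/2)·ln(1.268) = 0.1186.
ζ = δ/√(4π² + δ²) = 0.1186/√(39.48 + 0.0141) = 0.1186/6.284 = 0.01887.
c = ζ · 2√(km) = 0.01887 × 2√(126000 × 3070) = 0.01887 × 39340 = 742.3 N·s/m.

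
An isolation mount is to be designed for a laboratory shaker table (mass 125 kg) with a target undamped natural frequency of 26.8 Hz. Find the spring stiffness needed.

3540000 N/m

ω_n = 2πf_n = 2π × 26.8 = 168.4 rad/s.
k = m·ω_n² = 125 × 168.4² = 125 × 28350 = 3544000 N/m.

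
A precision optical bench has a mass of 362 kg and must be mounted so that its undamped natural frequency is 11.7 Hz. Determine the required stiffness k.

1960000 N/m

ω_n = 2πf_n = 2π × 11.7 = 73.51 rad/s.
k = m·ω_n² = 362 × 73.51² = 362 × 5404 = 1956000 N/m.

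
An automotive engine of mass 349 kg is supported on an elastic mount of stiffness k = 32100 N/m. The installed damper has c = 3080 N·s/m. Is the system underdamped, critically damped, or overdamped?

underdamped

c_c = 2√(k·m) = 6694 N·s/m; ζ = c/c_c = 3080/6694 = 0.460.
Since ζ < 1 the system is underdamped.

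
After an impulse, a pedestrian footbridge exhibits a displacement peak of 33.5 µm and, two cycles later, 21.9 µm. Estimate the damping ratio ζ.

0.0338

Logarithmic decrement δ = (1/n)·ln(x₀/x_n) = (1/2)·ln(33.5/21.9) = (1/2)·ln(1.530) = 0.2125.
ζ = δ/√(4π² + δ²) = 0.2125/√(39.48 + 0.0452) = 0.2125/6.287 = 0.03381.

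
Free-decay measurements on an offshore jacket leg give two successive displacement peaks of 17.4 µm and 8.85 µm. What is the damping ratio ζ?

0.107

Logarithmic decrement δ = (1/n)·ln(x₀/x_n) = (1/1)·ln(17.4/8.85) = (1/1)·ln(1.966) = 0.6761.
ζ = δ/√(4π² + δ²) = 0.6761/√(39.48 + 0.457) = 0.6761/6.319 = 0.1070.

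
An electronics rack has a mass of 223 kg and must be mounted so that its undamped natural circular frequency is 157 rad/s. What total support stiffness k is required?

5500000 N/m

k = m·ω_n² = 223 × 157.0² = 223 × 24650 = 5497000 N/m.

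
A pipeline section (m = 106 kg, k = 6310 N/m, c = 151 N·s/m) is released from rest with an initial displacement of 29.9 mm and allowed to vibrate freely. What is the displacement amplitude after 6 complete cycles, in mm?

ζ = c/(2√(km)) = 151/(2√(6310 × 106)) = 151/1636 = 0.09232.
Logarithmic decrement δ = 2πζ/√(1 − ζ²) = 2π × 0.09232/√(1 − 0.00852) = 0.5825.
After n cycles, x_n/x₀ = e^(−nδ), so x_6 = 29.9 × e^(−6 × 0.5825) = 29.9 × 0.03034 = 0.9073 mm.

0.907 mm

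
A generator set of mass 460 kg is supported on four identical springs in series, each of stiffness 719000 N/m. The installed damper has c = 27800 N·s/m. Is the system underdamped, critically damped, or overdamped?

Series springs: 1/k_eq = 4/719000, so k_eq = 719000/4 = 179800 N/m.
c_c = 2√(k_eq·m) = 18190 N·s/m; ζ = c/c_c = 27800/18190 = 1.53.
Since ζ > 1 the system is overdamped.

overdamped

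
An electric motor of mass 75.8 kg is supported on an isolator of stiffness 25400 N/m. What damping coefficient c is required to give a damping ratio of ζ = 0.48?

c_c = 2√(k·m) = 2√(25400 × 75.8) = 2775 N·s/m.
c = ζ·c_c = 0.48 × 2775 = 1332 N·s/m.

1330 N·s/m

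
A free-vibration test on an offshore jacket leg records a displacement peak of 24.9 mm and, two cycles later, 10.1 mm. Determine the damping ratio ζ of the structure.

0.0716

Logarithmic decrement δ = (1/n)·ln(x₀/x_n) = (1/2)·ln(24.9/10.1) = (1/2)·ln(2.465) = 0.4512.
ζ = δ/√(4π² + δ²) = 0.4512/√(39.48 + 0.204) = 0.4512/6.299 = 0.07162.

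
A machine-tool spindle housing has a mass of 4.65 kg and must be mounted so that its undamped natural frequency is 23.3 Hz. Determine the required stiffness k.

ω_n = 2πf_n = 2π × 23.3 = 146.4 rad/s.
k = m·ω_n² = 4.65 × 146.4² = 4.65 × 21430 = 99660 N/m.

99700 N/m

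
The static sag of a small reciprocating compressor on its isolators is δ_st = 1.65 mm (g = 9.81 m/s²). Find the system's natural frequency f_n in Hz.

ω_n = √(g/δ_st) = √(9.81/0.00165) = √5945 = 77.11 rad/s.
f_n = ω_n/(2π) = 77.11/6.283 = 12.27 Hz.

12.3 Hz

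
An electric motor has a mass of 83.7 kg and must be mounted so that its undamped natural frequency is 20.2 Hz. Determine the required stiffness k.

1350000 N/m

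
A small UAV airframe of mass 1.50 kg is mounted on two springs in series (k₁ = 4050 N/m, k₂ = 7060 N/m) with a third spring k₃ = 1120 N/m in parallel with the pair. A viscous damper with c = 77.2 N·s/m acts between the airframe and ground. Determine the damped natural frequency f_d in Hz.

Series pair: k_s = k₁k₂/(k₁+k₂) = (4050)(7060)/(4050 + 7060) = 2574 N/m. In parallel with k₃: k_eq = 2574 + 1120 = 3694 N/m.
ω_n = √(k_eq/m) = √(3694/1.50) = 49.62 rad/s.
Critical damping c_c = 2√(k_eq·m) = 2√(3694 × 1.50) = 148.9 N·s/m, so ζ = c/c_c = 77.2/148.9 = 0.5186.
ω_d = ω_n√(1 − ζ²) = 49.62 × √(1 − 0.269) = 42.43 rad/s.
f_d = ω_d/(2π) = 6.753 Hz.

6.75 Hz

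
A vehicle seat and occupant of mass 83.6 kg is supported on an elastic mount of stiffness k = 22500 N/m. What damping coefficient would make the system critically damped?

c_c = 2√(k·m) = 2√(22500 × 83.6) = 2 × 1371 = 2743 N·s/m.

2740 N·s/m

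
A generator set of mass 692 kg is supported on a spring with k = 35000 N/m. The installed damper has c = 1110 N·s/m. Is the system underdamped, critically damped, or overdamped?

c_c = 2√(k·m) = 9843 N·s/m; ζ = c/c_c = 1110/9843 = 0.113.
Since ζ < 1 the system is underdamped.

underdamped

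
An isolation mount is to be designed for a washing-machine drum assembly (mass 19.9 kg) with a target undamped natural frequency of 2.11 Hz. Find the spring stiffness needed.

ω_n = 2πf_n = 2π × 2.11 = 13.26 rad/s.
k = m·ω_n² = 19.9 × 13.26² = 19.9 × 175.8 = 3498 N/m.

3500 N/m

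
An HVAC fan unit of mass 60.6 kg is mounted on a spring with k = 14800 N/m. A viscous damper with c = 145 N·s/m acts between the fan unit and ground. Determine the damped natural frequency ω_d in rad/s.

15.6 rad/s

ω_n = √(k/m) = √(14800/60.6) = 15.63 rad/s.
Critical damping c_c = 2√(k·m) = 2√(14800 × 60.6) = 1894 N·s/m, so ζ = c/c_c = 145/1894 = 0.07655.
ω_d = ω_n√(1 − ζ²) = 15.63 × √(1 − 0.00586) = 15.58 rad/s.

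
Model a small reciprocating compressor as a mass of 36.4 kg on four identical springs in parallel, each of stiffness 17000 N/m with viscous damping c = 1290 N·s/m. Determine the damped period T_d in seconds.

Parallel springs add: k_eq = 4 × 17000 = 68000 N/m.
ω_n = √(k_eq/m) = √(68000/36.4) = 43.22 rad/s.
Critical damping c_c = 2√(k_eq·m) = 2√(68000 × 36.4) = 3147 N·s/m, so ζ = c/c_c = 1290/3147 = 0.4100.
ω_d = ω_n√(1 − ζ²) = 43.22 × √(1 − 0.168) = 39.42 rad/s.
T_d = 2π/ω_d = 0.1594 s.

0.159 s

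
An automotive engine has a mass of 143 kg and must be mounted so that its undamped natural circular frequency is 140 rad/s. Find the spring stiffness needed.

k = m·ω_n² = 143 × 140.0² = 143 × 19600 = 2803000 N/m.

2800000 N/m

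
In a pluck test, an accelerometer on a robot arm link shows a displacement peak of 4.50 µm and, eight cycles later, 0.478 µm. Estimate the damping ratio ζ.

Logarithmic decrement δ = (1/n)·ln(x₀/x_n) = (1/8)·ln(4.50/0.478) = (1/8)·ln(9.414) = 0.2803.
ζ = δ/√(4π² + δ²) = 0.2803/√(39.48 + 0.0786) = 0.2803/6.289 = 0.04456.

0.0446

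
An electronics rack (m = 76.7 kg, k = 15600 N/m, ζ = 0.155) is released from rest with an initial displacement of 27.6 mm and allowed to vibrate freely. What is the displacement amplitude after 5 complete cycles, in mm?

Logarithmic decrement δ = 2πζ/√(1 − ζ²) = 2π × 0.1550/√(1 − 0.0240) = 0.9858.
After n cycles, x_n/x₀ = e^(−nδ), so x_5 = 27.6 × e^(−5 × 0.9858) = 27.6 × 0.007233 = 0.1996 mm.

0.200 mm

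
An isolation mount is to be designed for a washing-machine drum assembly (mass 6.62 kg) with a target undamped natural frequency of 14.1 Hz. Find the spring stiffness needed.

52000 N/m

ω_n = 2πf_n = 2π × 14.1 = 88.59 rad/s.
k = m·ω_n² = 6.62 × 88.59² = 6.62 × 7849 = 51960 N/m.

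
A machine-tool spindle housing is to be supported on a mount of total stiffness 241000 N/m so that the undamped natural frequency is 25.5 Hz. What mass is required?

ω_n = 2πf_n = 2π × 25.5 = 160.2 rad/s.
m = k/ω_n² = 241000/160.2² = 241000/25670 = 9.388 kg.

9.39 kg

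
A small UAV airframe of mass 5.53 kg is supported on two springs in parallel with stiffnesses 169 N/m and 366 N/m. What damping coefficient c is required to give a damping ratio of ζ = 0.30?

Parallel springs add: k_eq = 169 + 366 = 535.0 N/m.
c_c = 2√(k_eq·m) = 2√(535.0 × 5.53) = 108.8 N·s/m.
c = ζ·c_c = 0.30 × 108.8 = 32.64 N·s/m.

32.6 N·s/m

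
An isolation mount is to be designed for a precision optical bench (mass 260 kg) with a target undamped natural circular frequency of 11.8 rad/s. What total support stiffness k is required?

k = m·ω_n² = 260 × 11.80² = 260 × 139.2 = 36200 N/m.

36200 N/m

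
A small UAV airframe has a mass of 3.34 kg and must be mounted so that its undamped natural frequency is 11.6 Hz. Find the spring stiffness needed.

ω_n = 2πf_n = 2π × 11.6 = 72.88 rad/s.
k = m·ω_n² = 3.34 × 72.88² = 3.34 × 5312 = 17740 N/m.

17700 N/m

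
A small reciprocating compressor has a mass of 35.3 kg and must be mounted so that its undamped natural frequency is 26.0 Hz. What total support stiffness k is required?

942000 N/m

ω_n = 2πf_n = 2π × 26.0 = 163.4 rad/s.
k = m·ω_n² = 35.3 × 163.4² = 35.3 × 26690 = 942100 N/m.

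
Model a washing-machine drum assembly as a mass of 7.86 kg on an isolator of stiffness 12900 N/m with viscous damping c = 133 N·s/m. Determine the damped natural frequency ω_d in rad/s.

ω_n = √(k/m) = √(12900/7.86) = 40.51 rad/s.
Critical damping c_c = 2√(k·m) = 2√(12900 × 7.86) = 636.8 N·s/m, so ζ = c/c_c = 133/636.8 = 0.2088.
ω_d = ω_n√(1 − ζ²) = 40.51 × √(1 − 0.0436) = 39.62 rad/s.

39.6 rad/s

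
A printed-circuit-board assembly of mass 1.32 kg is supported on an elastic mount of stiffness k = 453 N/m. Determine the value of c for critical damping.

c_c = 2√(k·m) = 2√(453.0 × 1.32) = 2 × 24.45 = 48.91 N·s/m.

48.9 N·s/m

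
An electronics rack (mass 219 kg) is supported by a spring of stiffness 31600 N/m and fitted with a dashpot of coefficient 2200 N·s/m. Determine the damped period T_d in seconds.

0.576 s

ω_n = √(k/m) = √(31600/219) = 12.01 rad/s.
Critical damping c_c = 2√(k·m) = 2√(31600 × 219) = 5261 N·s/m, so ζ = c/c_c = 2200/5261 = 0.4181.
ω_d = ω_n√(1 − ζ²) = 12.01 × √(1 − 0.175) = 10.91 rad/s.
T_d = 2π/ω_d = 0.5758 s.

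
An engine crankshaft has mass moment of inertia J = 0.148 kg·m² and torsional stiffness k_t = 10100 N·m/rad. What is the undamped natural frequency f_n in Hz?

41.6 Hz

ω_n = √(k_t/J) = √(10100/0.148) = √68240 = 261.2 rad/s.
f_n = ω_n/(2π) = 261.2/6.283 = 41.58 Hz.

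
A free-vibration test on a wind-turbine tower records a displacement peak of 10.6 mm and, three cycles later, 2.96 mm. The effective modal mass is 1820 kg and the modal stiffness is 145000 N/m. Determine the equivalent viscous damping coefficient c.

2190 N·s/m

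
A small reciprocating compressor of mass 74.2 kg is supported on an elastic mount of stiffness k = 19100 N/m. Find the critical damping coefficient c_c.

2380 N·s/m

c_c = 2√(k·m) = 2√(19100 × 74.2) = 2 × 1190 = 2381 N·s/m.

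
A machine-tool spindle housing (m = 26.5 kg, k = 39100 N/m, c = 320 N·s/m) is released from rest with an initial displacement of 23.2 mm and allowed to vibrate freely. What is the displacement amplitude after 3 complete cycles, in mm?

ζ = c/(2√(km)) = 320/(2√(39100 × 26.5)) = 320/2036 = 0.1572.
Logarithmic decrement δ = 2πζ/√(1 − ζ²) = 2π × 0.1572/√(1 − 0.0247) = 1.000.
After n cycles, x_n/x₀ = e^(−nδ), so x_3 = 23.2 × e^(−3 × 1.000) = 23.2 × 0.04978 = 1.155 mm.

1.15 mm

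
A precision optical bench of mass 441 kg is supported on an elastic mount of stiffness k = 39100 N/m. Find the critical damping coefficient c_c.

8300 N·s/m

c_c = 2√(k·m) = 2√(39100 × 441) = 2 × 4152 = 8305 N·s/m.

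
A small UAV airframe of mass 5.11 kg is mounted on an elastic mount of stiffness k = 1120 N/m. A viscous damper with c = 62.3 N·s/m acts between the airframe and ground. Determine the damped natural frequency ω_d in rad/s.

ω_n = √(k/m) = √(1120/5.11) = 14.80 rad/s.
Critical damping c_c = 2√(k·m) = 2√(1120 × 5.11) = 151.3 N·s/m, so ζ = c/c_c = 62.3/151.3 = 0.4118.
ω_d = ω_n√(1 − ζ²) = 14.80 × √(1 − 0.170) = 13.49 rad/s.

13.5 rad/s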